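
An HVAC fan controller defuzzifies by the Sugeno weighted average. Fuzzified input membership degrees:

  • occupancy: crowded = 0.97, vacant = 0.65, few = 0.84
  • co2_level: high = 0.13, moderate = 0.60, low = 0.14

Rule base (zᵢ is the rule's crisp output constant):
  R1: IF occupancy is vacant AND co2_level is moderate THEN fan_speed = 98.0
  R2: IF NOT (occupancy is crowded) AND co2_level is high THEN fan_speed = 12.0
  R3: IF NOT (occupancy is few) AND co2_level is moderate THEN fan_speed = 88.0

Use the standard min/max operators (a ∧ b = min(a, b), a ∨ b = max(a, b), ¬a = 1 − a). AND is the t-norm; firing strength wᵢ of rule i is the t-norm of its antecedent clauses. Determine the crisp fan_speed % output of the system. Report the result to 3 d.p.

R1 (z=98.0): vacant=0.65, moderate=0.60; AND[min(a, b)] → w = 0.60
R2 (z=12.0): ¬crowded=1−0.97=0.03, high=0.13; AND[min(a, b)] → w = 0.03
R3 (z=88.0): ¬few=1−0.84=0.16, moderate=0.60; AND[min(a, b)] → w = 0.16
Weighted average = (0.60·98.0 + 0.03·12.0 + 0.16·88.0) / (0.60 + 0.03 + 0.16)
  = 73.2400 / 0.7900 = 92.709

92.709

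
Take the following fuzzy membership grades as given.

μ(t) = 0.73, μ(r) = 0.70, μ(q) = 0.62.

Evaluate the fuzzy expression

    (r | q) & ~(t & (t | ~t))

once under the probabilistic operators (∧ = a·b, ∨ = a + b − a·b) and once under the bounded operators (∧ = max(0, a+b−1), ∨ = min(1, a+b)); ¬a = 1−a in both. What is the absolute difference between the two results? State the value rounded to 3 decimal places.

0.097

Under probabilistic:
  r | q = a + b − a·b on (0.7000, 0.6200) = 0.8860
  ~t = 1 − 0.7300 = 0.2700
  t | ~t = a + b − a·b on (0.7300, 0.2700) = 0.8029
  t & (t | ~t) = a·b on (0.7300, 0.8029) = 0.5861
  ~(t & (t | ~t)) = 1 − 0.5861 = 0.4139
  (r | q) & ~(t & (t | ~t)) = a·b on (0.8860, 0.4139) = 0.3667
  → value = 0.3667
Under bounded:
  r | q = min(1, a+b) on (0.70, 0.62) = 1.00
  ~t = 1 − 0.73 = 0.27
  t | ~t = min(1, a+b) on (0.73, 0.27) = 1.00
  t & (t | ~t) = max(0, a+b−1) on (0.73, 1.00) = 0.73
  ~(t & (t | ~t)) = 1 − 0.73 = 0.27
  (r | q) & ~(t & (t | ~t)) = max(0, a+b−1) on (1.00, 0.27) = 0.27
  → value = 0.2700
|0.3667 − 0.2700| = 0.097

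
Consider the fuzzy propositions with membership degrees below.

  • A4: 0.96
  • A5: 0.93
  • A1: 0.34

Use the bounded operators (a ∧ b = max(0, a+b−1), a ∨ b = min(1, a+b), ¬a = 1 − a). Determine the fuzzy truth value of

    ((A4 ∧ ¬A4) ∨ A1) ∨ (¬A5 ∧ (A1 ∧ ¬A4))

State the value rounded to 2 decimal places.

¬A4 = 1 − 0.96 = 0.04
A4 ∧ ¬A4 = max(0, a+b−1) on (0.96, 0.04) = 0.00
(A4 ∧ ¬A4) ∨ A1 = min(1, a+b) on (0.00, 0.34) = 0.34
¬A5 = 1 − 0.93 = 0.07
¬A4 = 1 − 0.96 = 0.04
A1 ∧ ¬A4 = max(0, a+b−1) on (0.34, 0.04) = 0.00
¬A5 ∧ (A1 ∧ ¬A4) = max(0, a+b−1) on (0.07, 0.00) = 0.00
((A4 ∧ ¬A4) ∨ A1) ∨ (¬A5 ∧ (A1 ∧ ¬A4)) = min(1, a+b) on (0.34, 0.00) = 0.34

0.34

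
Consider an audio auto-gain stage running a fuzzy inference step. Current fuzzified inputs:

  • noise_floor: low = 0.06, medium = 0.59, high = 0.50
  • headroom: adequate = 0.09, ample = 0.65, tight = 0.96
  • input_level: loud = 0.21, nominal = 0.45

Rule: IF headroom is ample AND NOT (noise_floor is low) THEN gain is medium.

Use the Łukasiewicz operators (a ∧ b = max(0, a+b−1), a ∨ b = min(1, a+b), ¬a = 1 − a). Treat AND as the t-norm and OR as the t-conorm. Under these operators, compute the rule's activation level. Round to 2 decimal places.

0.59

firing strength: ample=0.65, ¬low=1−0.06=0.94; AND[max(0, a+b−1)] → w = 0.59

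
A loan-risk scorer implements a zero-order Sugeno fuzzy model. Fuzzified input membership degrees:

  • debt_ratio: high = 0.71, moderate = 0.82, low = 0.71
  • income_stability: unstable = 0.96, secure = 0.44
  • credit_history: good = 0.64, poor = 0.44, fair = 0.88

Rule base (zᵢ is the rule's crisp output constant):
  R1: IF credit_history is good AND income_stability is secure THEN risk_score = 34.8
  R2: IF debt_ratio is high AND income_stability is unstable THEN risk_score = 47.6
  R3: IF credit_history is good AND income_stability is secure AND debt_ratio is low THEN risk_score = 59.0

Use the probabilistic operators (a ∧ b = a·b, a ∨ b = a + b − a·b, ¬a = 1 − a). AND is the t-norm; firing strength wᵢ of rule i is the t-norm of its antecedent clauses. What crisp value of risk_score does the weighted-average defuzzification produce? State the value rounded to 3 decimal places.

46.461

R1 (z=34.8): good=0.64, secure=0.44; AND[a·b] → w = 0.2816
R2 (z=47.6): high=0.71, unstable=0.96; AND[a·b] → w = 0.6816
R3 (z=59.0): good=0.64, secure=0.44, low=0.71; AND[a·b] → w = 0.1999
Weighted average = (0.2816·34.8 + 0.6816·47.6 + 0.1999·59.0) / (0.2816 + 0.6816 + 0.1999)
  = 54.0401 / 1.1631 = 46.461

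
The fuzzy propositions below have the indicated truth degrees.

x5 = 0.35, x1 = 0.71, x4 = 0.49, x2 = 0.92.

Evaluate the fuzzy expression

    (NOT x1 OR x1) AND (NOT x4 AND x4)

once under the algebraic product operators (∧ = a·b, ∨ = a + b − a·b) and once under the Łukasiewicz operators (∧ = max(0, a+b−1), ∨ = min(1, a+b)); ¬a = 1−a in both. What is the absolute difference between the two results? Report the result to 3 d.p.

0.198

Under algebraic product:
  NOT x1 = 1 − 0.7100 = 0.2900
  NOT x1 OR x1 = a + b − a·b on (0.2900, 0.7100) = 0.7941
  NOT x4 = 1 − 0.4900 = 0.5100
  NOT x4 AND x4 = a·b on (0.5100, 0.4900) = 0.2499
  (NOT x1 OR x1) AND (NOT x4 AND x4) = a·b on (0.7941, 0.2499) = 0.1984
  → value = 0.1984
Under Łukasiewicz:
  NOT x1 = 1 − 0.71 = 0.29
  NOT x1 OR x1 = min(1, a+b) on (0.29, 0.71) = 1.00
  NOT x4 = 1 − 0.49 = 0.51
  NOT x4 AND x4 = max(0, a+b−1) on (0.51, 0.49) = 0.00
  (NOT x1 OR x1) AND (NOT x4 AND x4) = max(0, a+b−1) on (1.00, 0.00) = 0.00
  → value = 0.0000
|0.1984 − 0.0000| = 0.198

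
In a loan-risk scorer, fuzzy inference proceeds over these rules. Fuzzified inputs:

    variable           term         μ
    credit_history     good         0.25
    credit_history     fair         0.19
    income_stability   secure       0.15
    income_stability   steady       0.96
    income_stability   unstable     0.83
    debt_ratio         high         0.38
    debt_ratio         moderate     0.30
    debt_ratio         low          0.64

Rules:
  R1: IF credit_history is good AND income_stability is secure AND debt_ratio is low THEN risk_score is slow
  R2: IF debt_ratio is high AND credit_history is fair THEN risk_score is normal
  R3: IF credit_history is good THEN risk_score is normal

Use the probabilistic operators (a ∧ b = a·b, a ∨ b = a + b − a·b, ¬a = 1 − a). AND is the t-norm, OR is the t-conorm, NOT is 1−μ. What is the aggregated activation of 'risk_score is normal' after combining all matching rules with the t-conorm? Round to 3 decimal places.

R1: good=0.25, secure=0.15, low=0.64; AND[a·b] → w = 0.0240
R2: high=0.38, fair=0.19; AND[a·b] → w = 0.0722
R3: good=0.25 → w = 0.2500
Rules with consequent 'normal': {R2, R3} → strengths 0.0722, 0.2500
Aggregate via t-conorm [a + b − a·b]: 0.3041

0.304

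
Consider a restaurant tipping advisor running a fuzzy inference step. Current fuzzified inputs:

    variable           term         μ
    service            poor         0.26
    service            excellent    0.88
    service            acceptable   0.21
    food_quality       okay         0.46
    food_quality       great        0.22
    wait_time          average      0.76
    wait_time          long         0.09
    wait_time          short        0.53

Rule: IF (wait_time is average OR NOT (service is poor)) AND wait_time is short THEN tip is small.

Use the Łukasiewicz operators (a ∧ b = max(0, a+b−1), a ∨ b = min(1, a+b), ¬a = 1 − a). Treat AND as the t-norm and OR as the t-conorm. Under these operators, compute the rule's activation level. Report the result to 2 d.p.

0.53

firing strength: (average=0.76 OR ¬poor=1−0.26=0.74) = 1.00; AND[max(0, a+b−1)] with short=0.53 → w = 0.53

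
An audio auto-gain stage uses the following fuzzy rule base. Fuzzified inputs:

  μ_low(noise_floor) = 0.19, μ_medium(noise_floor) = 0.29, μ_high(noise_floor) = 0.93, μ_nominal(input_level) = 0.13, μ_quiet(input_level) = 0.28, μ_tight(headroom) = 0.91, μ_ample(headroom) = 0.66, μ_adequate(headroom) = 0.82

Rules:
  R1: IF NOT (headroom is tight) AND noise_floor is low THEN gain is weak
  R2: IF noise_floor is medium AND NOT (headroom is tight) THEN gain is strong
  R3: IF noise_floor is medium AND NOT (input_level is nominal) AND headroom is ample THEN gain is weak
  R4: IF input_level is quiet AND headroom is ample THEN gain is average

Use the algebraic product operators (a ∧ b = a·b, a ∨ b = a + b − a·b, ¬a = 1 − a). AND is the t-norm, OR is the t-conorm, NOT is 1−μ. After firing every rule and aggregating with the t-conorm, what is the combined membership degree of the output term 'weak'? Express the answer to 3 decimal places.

R1: ¬tight=1−0.91=0.09, low=0.19; AND[a·b] → w = 0.0171
R2: medium=0.29, ¬tight=1−0.91=0.09; AND[a·b] → w = 0.0261
R3: medium=0.29, ¬nominal=1−0.13=0.87, ample=0.66; AND[a·b] → w = 0.1665
R4: quiet=0.28, ample=0.66; AND[a·b] → w = 0.1848
Rules with consequent 'weak': {R1, R3} → strengths 0.0171, 0.1665
Aggregate via t-conorm [a + b − a·b]: 0.1808

0.181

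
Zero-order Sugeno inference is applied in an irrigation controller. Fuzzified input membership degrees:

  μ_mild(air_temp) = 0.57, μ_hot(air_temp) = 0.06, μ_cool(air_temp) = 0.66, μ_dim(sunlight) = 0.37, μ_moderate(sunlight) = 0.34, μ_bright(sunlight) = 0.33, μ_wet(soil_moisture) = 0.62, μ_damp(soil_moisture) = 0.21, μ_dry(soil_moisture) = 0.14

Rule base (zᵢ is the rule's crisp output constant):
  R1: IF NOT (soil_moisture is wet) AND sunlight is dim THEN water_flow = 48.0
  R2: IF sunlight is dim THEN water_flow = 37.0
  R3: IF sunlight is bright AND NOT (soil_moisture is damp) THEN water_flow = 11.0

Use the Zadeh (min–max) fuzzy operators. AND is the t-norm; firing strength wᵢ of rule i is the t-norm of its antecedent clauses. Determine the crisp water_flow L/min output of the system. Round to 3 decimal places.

R1 (z=48.0): ¬wet=1−0.62=0.38, dim=0.37; AND[min(a, b)] → w = 0.37
R2 (z=37.0): dim=0.37 → w = 0.37
R3 (z=11.0): bright=0.33, ¬damp=1−0.21=0.79; AND[min(a, b)] → w = 0.33
Weighted average = (0.37·48.0 + 0.37·37.0 + 0.33·11.0) / (0.37 + 0.37 + 0.33)
  = 35.0800 / 1.0700 = 32.785

32.785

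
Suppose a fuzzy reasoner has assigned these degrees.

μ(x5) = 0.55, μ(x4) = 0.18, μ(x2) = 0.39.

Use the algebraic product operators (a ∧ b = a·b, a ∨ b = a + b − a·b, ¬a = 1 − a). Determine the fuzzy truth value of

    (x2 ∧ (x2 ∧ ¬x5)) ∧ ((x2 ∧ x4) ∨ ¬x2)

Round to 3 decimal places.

0.044

¬x5 = 1 − 0.5500 = 0.4500
x2 ∧ ¬x5 = a·b on (0.3900, 0.4500) = 0.1755
x2 ∧ (x2 ∧ ¬x5) = a·b on (0.3900, 0.1755) = 0.0684
x2 ∧ x4 = a·b on (0.3900, 0.1800) = 0.0702
¬x2 = 1 − 0.3900 = 0.6100
(x2 ∧ x4) ∨ ¬x2 = a + b − a·b on (0.0702, 0.6100) = 0.6374
(x2 ∧ (x2 ∧ ¬x5)) ∧ ((x2 ∧ x4) ∨ ¬x2) = a·b on (0.0684, 0.6374) = 0.0436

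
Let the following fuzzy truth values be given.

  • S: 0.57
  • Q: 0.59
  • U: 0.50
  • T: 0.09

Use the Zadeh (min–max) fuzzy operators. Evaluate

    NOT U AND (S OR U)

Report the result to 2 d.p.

NOT U = 1 − 0.50 = 0.50
S OR U = max(a, b) on (0.57, 0.50) = 0.57
NOT U AND (S OR U) = min(a, b) on (0.50, 0.57) = 0.50

0.50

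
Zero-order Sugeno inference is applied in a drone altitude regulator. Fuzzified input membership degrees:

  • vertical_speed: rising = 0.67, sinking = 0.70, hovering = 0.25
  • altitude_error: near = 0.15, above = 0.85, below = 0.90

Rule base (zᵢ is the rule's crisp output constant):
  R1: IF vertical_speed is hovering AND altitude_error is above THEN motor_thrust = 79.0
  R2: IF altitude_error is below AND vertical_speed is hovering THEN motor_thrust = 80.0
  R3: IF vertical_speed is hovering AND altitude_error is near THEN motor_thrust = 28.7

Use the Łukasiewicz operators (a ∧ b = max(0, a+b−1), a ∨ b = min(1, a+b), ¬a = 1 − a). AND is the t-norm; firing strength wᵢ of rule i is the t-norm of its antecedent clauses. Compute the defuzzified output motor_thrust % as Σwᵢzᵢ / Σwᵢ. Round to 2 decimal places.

79.60

R1 (z=79.0): hovering=0.25, above=0.85; AND[max(0, a+b−1)] → w = 0.10
R2 (z=80.0): below=0.90, hovering=0.25; AND[max(0, a+b−1)] → w = 0.15
R3 (z=28.7): hovering=0.25, near=0.15; AND[max(0, a+b−1)] → w = 0.00
Weighted average = (0.10·79.0 + 0.15·80.0 + 0.00·28.7) / (0.10 + 0.15 + 0.00)
  = 19.9000 / 0.2500 = 79.60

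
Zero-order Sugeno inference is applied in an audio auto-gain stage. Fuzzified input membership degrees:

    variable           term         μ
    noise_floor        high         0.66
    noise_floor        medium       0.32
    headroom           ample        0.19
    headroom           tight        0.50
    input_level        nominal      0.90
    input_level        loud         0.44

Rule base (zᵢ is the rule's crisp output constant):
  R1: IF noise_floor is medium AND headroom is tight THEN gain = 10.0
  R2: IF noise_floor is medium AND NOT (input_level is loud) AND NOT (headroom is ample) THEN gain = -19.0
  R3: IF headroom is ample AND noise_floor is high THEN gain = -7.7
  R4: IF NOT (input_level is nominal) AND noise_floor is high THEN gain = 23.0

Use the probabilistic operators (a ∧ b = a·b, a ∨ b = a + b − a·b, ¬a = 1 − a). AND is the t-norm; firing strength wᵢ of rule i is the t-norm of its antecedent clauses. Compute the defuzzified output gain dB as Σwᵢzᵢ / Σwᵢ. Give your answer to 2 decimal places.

-1.22

R1 (z=10.0): medium=0.32, tight=0.50; AND[a·b] → w = 0.1600
R2 (z=-19.0): medium=0.32, ¬loud=1−0.44=0.56, ¬ample=1−0.19=0.81; AND[a·b] → w = 0.1452
R3 (z=-7.7): ample=0.19, high=0.66; AND[a·b] → w = 0.1254
R4 (z=23.0): ¬nominal=1−0.90=0.10, high=0.66; AND[a·b] → w = 0.0660
Weighted average = (0.1600·10.0 + 0.1452·-19.0 + 0.1254·-7.7 + 0.0660·23.0) / (0.1600 + 0.1452 + 0.1254 + 0.0660)
  = -0.6055 / 0.4966 = -1.22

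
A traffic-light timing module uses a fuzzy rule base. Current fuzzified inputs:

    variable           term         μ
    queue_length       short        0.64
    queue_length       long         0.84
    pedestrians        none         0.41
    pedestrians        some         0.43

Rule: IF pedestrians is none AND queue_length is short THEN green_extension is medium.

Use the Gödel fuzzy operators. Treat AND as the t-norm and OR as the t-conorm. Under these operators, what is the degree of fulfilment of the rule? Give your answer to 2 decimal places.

0.41

firing strength: none=0.41, short=0.64; AND[min(a, b)] → w = 0.41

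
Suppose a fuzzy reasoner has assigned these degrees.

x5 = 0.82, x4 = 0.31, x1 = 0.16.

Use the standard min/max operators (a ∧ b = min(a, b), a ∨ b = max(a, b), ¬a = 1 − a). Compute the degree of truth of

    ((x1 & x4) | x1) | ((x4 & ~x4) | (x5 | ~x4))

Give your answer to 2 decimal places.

0.82

x1 & x4 = min(a, b) on (0.16, 0.31) = 0.16
(x1 & x4) | x1 = max(a, b) on (0.16, 0.16) = 0.16
~x4 = 1 − 0.31 = 0.69
x4 & ~x4 = min(a, b) on (0.31, 0.69) = 0.31
~x4 = 1 − 0.31 = 0.69
x5 | ~x4 = max(a, b) on (0.82, 0.69) = 0.82
(x4 & ~x4) | (x5 | ~x4) = max(a, b) on (0.31, 0.82) = 0.82
((x1 & x4) | x1) | ((x4 & ~x4) | (x5 | ~x4)) = max(a, b) on (0.16, 0.82) = 0.82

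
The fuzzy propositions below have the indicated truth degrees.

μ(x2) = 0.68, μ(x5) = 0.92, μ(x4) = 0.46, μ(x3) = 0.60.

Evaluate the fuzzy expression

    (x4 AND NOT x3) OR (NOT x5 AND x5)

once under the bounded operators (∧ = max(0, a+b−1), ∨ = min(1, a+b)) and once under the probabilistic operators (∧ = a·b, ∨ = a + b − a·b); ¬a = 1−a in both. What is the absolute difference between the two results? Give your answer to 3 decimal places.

0.244

Under bounded:
  NOT x3 = 1 − 0.60 = 0.40
  x4 AND NOT x3 = max(0, a+b−1) on (0.46, 0.40) = 0.00
  NOT x5 = 1 − 0.92 = 0.08
  NOT x5 AND x5 = max(0, a+b−1) on (0.08, 0.92) = 0.00
  (x4 AND NOT x3) OR (NOT x5 AND x5) = min(1, a+b) on (0.00, 0.00) = 0.00
  → value = 0.0000
Under probabilistic:
  NOT x3 = 1 − 0.6000 = 0.4000
  x4 AND NOT x3 = a·b on (0.4600, 0.4000) = 0.1840
  NOT x5 = 1 − 0.9200 = 0.0800
  NOT x5 AND x5 = a·b on (0.0800, 0.9200) = 0.0736
  (x4 AND NOT x3) OR (NOT x5 AND x5) = a + b − a·b on (0.1840, 0.0736) = 0.2441
  → value = 0.2441
|0.0000 − 0.2441| = 0.244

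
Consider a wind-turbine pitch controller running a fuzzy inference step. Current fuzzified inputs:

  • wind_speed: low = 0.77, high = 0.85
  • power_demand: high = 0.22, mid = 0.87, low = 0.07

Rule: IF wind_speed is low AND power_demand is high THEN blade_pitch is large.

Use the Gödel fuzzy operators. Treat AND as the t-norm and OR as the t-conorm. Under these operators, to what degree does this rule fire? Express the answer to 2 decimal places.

firing strength: low=0.77, high=0.22; AND[min(a, b)] → w = 0.22

0.22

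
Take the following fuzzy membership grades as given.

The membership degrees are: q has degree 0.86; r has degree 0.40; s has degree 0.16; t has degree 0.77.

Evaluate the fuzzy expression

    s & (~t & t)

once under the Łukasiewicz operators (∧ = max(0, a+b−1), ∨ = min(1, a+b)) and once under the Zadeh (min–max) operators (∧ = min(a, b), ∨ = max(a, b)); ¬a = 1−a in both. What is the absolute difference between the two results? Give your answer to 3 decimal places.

Under Łukasiewicz:
  ~t = 1 − 0.77 = 0.23
  ~t & t = max(0, a+b−1) on (0.23, 0.77) = 0.00
  s & (~t & t) = max(0, a+b−1) on (0.16, 0.00) = 0.00
  → value = 0.0000
Under Zadeh (min–max):
  ~t = 1 − 0.77 = 0.23
  ~t & t = min(a, b) on (0.23, 0.77) = 0.23
  s & (~t & t) = min(a, b) on (0.16, 0.23) = 0.16
  → value = 0.1600
|0.0000 − 0.1600| = 0.160

0.160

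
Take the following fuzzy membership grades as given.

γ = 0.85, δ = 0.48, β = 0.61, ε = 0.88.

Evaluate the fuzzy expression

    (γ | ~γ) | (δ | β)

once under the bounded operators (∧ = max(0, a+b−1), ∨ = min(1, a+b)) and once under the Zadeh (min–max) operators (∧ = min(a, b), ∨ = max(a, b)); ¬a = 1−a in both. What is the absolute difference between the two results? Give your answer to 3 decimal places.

0.150

Under bounded:
  ~γ = 1 − 0.85 = 0.15
  γ | ~γ = min(1, a+b) on (0.85, 0.15) = 1.00
  δ | β = min(1, a+b) on (0.48, 0.61) = 1.00
  (γ | ~γ) | (δ | β) = min(1, a+b) on (1.00, 1.00) = 1.00
  → value = 1.0000
Under Zadeh (min–max):
  ~γ = 1 − 0.85 = 0.15
  γ | ~γ = max(a, b) on (0.85, 0.15) = 0.85
  δ | β = max(a, b) on (0.48, 0.61) = 0.61
  (γ | ~γ) | (δ | β) = max(a, b) on (0.85, 0.61) = 0.85
  → value = 0.8500
|1.0000 − 0.8500| = 0.150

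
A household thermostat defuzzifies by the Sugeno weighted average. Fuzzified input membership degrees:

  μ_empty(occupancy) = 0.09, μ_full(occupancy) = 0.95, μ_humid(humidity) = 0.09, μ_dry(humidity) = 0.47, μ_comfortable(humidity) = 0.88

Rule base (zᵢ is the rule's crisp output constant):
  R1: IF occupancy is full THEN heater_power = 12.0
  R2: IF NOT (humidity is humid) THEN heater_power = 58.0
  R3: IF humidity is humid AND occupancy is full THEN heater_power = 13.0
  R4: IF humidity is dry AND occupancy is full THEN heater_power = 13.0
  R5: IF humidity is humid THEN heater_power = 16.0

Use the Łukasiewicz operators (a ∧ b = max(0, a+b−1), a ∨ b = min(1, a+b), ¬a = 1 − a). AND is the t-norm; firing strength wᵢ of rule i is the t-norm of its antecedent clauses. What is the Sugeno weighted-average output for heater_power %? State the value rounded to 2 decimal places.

29.71

R1 (z=12.0): full=0.95 → w = 0.95
R2 (z=58.0): ¬humid=1−0.09=0.91 → w = 0.91
R3 (z=13.0): humid=0.09, full=0.95; AND[max(0, a+b−1)] → w = 0.04
R4 (z=13.0): dry=0.47, full=0.95; AND[max(0, a+b−1)] → w = 0.42
R5 (z=16.0): humid=0.09 → w = 0.09
Weighted average = (0.95·12.0 + 0.91·58.0 + 0.04·13.0 + 0.42·13.0 + 0.09·16.0) / (0.95 + 0.91 + 0.04 + 0.42 + 0.09)
  = 71.6000 / 2.4100 = 29.71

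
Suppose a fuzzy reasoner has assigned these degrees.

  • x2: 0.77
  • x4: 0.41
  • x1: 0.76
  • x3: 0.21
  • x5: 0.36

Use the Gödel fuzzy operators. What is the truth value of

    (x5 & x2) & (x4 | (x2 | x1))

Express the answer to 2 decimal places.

x5 & x2 = min(a, b) on (0.36, 0.77) = 0.36
x2 | x1 = max(a, b) on (0.77, 0.76) = 0.77
x4 | (x2 | x1) = max(a, b) on (0.41, 0.77) = 0.77
(x5 & x2) & (x4 | (x2 | x1)) = min(a, b) on (0.36, 0.77) = 0.36

0.36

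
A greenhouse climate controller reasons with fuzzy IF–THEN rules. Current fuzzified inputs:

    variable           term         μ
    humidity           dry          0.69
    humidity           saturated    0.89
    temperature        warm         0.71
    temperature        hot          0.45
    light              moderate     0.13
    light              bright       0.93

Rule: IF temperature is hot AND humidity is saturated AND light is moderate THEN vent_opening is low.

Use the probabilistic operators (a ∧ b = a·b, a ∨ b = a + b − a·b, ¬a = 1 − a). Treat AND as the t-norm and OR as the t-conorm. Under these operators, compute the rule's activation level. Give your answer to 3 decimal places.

0.052

firing strength: hot=0.45, saturated=0.89, moderate=0.13; AND[a·b] → w = 0.0521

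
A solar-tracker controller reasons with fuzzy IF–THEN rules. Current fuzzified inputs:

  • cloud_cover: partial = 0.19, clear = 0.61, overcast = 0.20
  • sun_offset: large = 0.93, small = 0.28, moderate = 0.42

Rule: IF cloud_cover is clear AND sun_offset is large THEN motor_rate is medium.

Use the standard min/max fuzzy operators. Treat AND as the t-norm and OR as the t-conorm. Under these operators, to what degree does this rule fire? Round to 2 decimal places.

0.61

firing strength: clear=0.61, large=0.93; AND[min(a, b)] → w = 0.61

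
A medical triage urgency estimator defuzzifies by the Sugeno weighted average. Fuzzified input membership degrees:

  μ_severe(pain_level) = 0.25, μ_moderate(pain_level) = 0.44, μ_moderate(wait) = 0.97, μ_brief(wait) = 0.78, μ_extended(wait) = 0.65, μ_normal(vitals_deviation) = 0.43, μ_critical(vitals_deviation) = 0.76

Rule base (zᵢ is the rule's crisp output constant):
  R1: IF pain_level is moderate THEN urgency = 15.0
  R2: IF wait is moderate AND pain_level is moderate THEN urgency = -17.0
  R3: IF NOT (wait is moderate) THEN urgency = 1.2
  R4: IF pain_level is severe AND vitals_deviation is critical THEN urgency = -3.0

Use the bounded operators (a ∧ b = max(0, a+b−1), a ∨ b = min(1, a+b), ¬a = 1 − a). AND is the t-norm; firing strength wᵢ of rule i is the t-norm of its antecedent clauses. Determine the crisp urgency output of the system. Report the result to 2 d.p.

R1 (z=15.0): moderate=0.44 → w = 0.44
R2 (z=-17.0): moderate=0.97, moderate=0.44; AND[max(0, a+b−1)] → w = 0.41
R3 (z=1.2): ¬moderate=1−0.97=0.03 → w = 0.03
R4 (z=-3.0): severe=0.25, critical=0.76; AND[max(0, a+b−1)] → w = 0.01
Weighted average = (0.44·15.0 + 0.41·-17.0 + 0.03·1.2 + 0.01·-3.0) / (0.44 + 0.41 + 0.03 + 0.01)
  = -0.3640 / 0.8900 = -0.41

-0.41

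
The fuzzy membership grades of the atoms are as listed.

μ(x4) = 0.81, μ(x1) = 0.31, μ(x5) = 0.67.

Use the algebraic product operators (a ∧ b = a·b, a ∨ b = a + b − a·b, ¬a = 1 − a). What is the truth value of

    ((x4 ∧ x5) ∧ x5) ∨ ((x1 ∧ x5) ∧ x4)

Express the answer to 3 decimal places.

0.471

x4 ∧ x5 = a·b on (0.8100, 0.6700) = 0.5427
(x4 ∧ x5) ∧ x5 = a·b on (0.5427, 0.6700) = 0.3636
x1 ∧ x5 = a·b on (0.3100, 0.6700) = 0.2077
(x1 ∧ x5) ∧ x4 = a·b on (0.2077, 0.8100) = 0.1682
((x4 ∧ x5) ∧ x5) ∨ ((x1 ∧ x5) ∧ x4) = a + b − a·b on (0.3636, 0.1682) = 0.4707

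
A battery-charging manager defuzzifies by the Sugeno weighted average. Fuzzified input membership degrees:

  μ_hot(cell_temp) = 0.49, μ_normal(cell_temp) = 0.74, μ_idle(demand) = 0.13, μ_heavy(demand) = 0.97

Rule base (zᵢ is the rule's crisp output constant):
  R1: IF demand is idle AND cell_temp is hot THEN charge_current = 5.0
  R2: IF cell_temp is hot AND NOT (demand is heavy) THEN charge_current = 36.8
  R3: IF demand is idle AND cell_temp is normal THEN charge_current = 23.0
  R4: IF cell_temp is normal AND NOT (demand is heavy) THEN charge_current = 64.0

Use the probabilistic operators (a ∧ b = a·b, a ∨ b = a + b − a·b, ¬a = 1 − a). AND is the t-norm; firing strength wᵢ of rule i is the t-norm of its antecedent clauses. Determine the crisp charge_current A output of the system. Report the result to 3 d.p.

22.830

R1 (z=5.0): idle=0.13, hot=0.49; AND[a·b] → w = 0.0637
R2 (z=36.8): hot=0.49, ¬heavy=1−0.97=0.03; AND[a·b] → w = 0.0147
R3 (z=23.0): idle=0.13, normal=0.74; AND[a·b] → w = 0.0962
R4 (z=64.0): normal=0.74, ¬heavy=1−0.97=0.03; AND[a·b] → w = 0.0222
Weighted average = (0.0637·5.0 + 0.0147·36.8 + 0.0962·23.0 + 0.0222·64.0) / (0.0637 + 0.0147 + 0.0962 + 0.0222)
  = 4.4929 / 0.1968 = 22.830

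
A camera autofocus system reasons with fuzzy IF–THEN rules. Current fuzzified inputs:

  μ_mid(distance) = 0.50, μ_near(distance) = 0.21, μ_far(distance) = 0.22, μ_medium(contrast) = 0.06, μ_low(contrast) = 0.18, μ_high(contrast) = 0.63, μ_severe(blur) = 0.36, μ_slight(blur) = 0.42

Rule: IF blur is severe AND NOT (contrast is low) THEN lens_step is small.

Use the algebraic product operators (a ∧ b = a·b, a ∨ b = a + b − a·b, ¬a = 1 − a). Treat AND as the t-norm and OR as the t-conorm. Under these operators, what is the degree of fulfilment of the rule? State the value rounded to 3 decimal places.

0.295

firing strength: severe=0.36, ¬low=1−0.18=0.82; AND[a·b] → w = 0.2952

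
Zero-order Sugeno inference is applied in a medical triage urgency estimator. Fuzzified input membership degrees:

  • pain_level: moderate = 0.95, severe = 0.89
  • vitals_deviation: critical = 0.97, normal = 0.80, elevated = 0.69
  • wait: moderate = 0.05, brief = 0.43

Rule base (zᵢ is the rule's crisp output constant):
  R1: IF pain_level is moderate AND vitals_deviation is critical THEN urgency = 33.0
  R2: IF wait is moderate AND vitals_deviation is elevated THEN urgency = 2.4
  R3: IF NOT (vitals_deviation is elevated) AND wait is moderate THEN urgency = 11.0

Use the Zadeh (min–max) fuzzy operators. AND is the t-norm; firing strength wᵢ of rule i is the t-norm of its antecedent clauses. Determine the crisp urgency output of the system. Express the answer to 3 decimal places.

30.495

R1 (z=33.0): moderate=0.95, critical=0.97; AND[min(a, b)] → w = 0.95
R2 (z=2.4): moderate=0.05, elevated=0.69; AND[min(a, b)] → w = 0.05
R3 (z=11.0): ¬elevated=1−0.69=0.31, moderate=0.05; AND[min(a, b)] → w = 0.05
Weighted average = (0.95·33.0 + 0.05·2.4 + 0.05·11.0) / (0.95 + 0.05 + 0.05)
  = 32.0200 / 1.0500 = 30.495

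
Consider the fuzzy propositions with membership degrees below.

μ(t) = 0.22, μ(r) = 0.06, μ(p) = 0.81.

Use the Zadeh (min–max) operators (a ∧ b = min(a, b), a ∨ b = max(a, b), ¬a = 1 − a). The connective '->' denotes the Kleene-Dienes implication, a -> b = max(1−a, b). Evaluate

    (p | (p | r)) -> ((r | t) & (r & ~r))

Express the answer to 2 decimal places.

p | r = max(a, b) on (0.81, 0.06) = 0.81
p | (p | r) = max(a, b) on (0.81, 0.81) = 0.81
r | t = max(a, b) on (0.06, 0.22) = 0.22
~r = 1 − 0.06 = 0.94
r & ~r = min(a, b) on (0.06, 0.94) = 0.06
(r | t) & (r & ~r) = min(a, b) on (0.22, 0.06) = 0.06
(p | (p | r)) -> ((r | t) & (r & ~r))  [Kleene-Dienes: max(1−a, b)] with a=0.81, b=0.06 → 0.19

0.19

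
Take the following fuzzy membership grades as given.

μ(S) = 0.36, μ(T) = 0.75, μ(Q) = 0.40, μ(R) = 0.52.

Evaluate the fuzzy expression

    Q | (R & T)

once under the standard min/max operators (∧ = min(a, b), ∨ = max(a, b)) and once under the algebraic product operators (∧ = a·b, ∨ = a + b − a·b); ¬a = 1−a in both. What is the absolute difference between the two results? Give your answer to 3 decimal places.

Under standard min/max:
  R & T = min(a, b) on (0.52, 0.75) = 0.52
  Q | (R & T) = max(a, b) on (0.40, 0.52) = 0.52
  → value = 0.5200
Under algebraic product:
  R & T = a·b on (0.5200, 0.7500) = 0.3900
  Q | (R & T) = a + b − a·b on (0.4000, 0.3900) = 0.6340
  → value = 0.6340
|0.5200 − 0.6340| = 0.114

0.114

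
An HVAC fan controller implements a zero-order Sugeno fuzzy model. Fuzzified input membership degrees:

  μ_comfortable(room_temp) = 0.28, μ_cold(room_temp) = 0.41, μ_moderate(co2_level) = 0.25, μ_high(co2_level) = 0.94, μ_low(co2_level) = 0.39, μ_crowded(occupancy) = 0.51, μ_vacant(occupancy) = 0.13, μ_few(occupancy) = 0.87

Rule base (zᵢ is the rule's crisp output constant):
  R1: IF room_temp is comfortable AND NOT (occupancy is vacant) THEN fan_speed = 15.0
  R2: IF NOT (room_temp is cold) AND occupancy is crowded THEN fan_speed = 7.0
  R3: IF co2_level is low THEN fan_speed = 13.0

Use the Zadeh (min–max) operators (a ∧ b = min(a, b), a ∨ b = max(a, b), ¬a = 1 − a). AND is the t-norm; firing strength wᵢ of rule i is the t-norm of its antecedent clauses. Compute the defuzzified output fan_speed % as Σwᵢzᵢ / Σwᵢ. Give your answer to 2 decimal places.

R1 (z=15.0): comfortable=0.28, ¬vacant=1−0.13=0.87; AND[min(a, b)] → w = 0.28
R2 (z=7.0): ¬cold=1−0.41=0.59, crowded=0.51; AND[min(a, b)] → w = 0.51
R3 (z=13.0): low=0.39 → w = 0.39
Weighted average = (0.28·15.0 + 0.51·7.0 + 0.39·13.0) / (0.28 + 0.51 + 0.39)
  = 12.8400 / 1.1800 = 10.88

10.88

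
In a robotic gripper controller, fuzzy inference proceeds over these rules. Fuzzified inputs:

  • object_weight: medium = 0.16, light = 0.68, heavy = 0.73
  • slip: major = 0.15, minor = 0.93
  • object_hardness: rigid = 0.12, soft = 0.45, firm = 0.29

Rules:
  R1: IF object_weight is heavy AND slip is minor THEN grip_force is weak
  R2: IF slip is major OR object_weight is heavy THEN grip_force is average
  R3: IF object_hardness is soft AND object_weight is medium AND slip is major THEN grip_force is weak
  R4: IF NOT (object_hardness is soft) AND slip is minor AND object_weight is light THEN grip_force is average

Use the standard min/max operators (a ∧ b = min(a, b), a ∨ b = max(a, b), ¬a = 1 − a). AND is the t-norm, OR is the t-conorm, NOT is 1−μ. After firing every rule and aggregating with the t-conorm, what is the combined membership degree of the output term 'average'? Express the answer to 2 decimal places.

0.73

R1: heavy=0.73, minor=0.93; AND[min(a, b)] → w = 0.73
R2: major=0.15, heavy=0.73; OR[max(a, b)] → w = 0.73
R3: soft=0.45, medium=0.16, major=0.15; AND[min(a, b)] → w = 0.15
R4: ¬soft=1−0.45=0.55, minor=0.93, light=0.68; AND[min(a, b)] → w = 0.55
Rules with consequent 'average': {R2, R4} → strengths 0.73, 0.55
Aggregate via t-conorm [max(a, b)]: 0.73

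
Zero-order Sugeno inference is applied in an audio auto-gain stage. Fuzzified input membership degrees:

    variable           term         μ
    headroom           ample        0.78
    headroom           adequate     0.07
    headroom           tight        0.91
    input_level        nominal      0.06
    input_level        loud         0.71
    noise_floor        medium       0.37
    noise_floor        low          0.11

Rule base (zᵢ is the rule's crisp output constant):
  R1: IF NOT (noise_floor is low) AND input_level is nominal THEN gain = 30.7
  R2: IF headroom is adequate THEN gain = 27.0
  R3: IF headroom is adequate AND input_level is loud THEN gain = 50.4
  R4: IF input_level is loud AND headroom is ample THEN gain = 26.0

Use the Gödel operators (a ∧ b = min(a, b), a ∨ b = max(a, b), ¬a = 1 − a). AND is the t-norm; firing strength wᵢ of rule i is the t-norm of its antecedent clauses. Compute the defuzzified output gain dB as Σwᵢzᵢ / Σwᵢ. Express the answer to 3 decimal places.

R1 (z=30.7): ¬low=1−0.11=0.89, nominal=0.06; AND[min(a, b)] → w = 0.06
R2 (z=27.0): adequate=0.07 → w = 0.07
R3 (z=50.4): adequate=0.07, loud=0.71; AND[min(a, b)] → w = 0.07
R4 (z=26.0): loud=0.71, ample=0.78; AND[min(a, b)] → w = 0.71
Weighted average = (0.06·30.7 + 0.07·27.0 + 0.07·50.4 + 0.71·26.0) / (0.06 + 0.07 + 0.07 + 0.71)
  = 25.7200 / 0.9100 = 28.264

28.264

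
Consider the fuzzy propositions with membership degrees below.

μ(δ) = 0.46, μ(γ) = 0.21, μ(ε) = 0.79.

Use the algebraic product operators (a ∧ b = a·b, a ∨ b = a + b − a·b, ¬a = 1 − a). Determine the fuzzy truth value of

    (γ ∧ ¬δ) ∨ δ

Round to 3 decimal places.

0.521

¬δ = 1 − 0.4600 = 0.5400
γ ∧ ¬δ = a·b on (0.2100, 0.5400) = 0.1134
(γ ∧ ¬δ) ∨ δ = a + b − a·b on (0.1134, 0.4600) = 0.5212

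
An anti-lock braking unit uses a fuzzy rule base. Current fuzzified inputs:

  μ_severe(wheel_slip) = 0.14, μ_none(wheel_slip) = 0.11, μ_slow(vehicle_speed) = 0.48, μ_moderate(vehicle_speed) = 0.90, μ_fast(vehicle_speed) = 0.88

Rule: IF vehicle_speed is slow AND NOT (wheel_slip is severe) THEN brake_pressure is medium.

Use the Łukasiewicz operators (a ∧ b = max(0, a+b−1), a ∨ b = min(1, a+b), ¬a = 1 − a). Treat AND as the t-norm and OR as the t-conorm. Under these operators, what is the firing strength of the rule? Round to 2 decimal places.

0.34

firing strength: slow=0.48, ¬severe=1−0.14=0.86; AND[max(0, a+b−1)] → w = 0.34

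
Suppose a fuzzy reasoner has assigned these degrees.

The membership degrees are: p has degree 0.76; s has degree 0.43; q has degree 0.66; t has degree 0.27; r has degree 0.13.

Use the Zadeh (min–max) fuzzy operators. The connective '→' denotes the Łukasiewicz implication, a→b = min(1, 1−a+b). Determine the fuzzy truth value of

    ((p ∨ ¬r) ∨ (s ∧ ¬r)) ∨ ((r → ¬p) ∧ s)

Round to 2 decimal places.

0.87

¬r = 1 − 0.13 = 0.87
p ∨ ¬r = max(a, b) on (0.76, 0.87) = 0.87
¬r = 1 − 0.13 = 0.87
s ∧ ¬r = min(a, b) on (0.43, 0.87) = 0.43
(p ∨ ¬r) ∨ (s ∧ ¬r) = max(a, b) on (0.87, 0.43) = 0.87
¬p = 1 − 0.76 = 0.24
r → ¬p  [Łukasiewicz: min(1, 1−a+b)] with a=0.13, b=0.24 → 1.00
(r → ¬p) ∧ s = min(a, b) on (1.00, 0.43) = 0.43
((p ∨ ¬r) ∨ (s ∧ ¬r)) ∨ ((r → ¬p) ∧ s) = max(a, b) on (0.87, 0.43) = 0.87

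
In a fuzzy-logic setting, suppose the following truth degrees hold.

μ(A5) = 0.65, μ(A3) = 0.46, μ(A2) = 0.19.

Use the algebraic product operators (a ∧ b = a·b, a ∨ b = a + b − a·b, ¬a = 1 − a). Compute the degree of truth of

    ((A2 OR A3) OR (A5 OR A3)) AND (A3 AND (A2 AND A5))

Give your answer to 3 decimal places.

A2 OR A3 = a + b − a·b on (0.1900, 0.4600) = 0.5626
A5 OR A3 = a + b − a·b on (0.6500, 0.4600) = 0.8110
(A2 OR A3) OR (A5 OR A3) = a + b − a·b on (0.5626, 0.8110) = 0.9173
A2 AND A5 = a·b on (0.1900, 0.6500) = 0.1235
A3 AND (A2 AND A5) = a·b on (0.4600, 0.1235) = 0.0568
((A2 OR A3) OR (A5 OR A3)) AND (A3 AND (A2 AND A5)) = a·b on (0.9173, 0.0568) = 0.0521

0.052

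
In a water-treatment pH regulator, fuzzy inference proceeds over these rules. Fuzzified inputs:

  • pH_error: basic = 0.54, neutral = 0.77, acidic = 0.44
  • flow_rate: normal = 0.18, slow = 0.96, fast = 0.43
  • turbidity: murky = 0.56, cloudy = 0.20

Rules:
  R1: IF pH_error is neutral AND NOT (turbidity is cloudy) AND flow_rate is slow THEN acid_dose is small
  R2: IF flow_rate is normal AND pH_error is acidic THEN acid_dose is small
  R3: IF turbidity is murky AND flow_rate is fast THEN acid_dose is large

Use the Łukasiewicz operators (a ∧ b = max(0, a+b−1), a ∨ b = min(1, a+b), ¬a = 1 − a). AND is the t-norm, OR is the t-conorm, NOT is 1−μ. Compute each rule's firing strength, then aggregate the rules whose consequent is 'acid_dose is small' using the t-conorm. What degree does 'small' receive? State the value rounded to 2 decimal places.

R1: neutral=0.77, ¬cloudy=1−0.20=0.80, slow=0.96; AND[max(0, a+b−1)] → w = 0.53
R2: normal=0.18, acidic=0.44; AND[max(0, a+b−1)] → w = 0.00
R3: murky=0.56, fast=0.43; AND[max(0, a+b−1)] → w = 0.00
Rules with consequent 'small': {R1, R2} → strengths 0.53, 0.00
Aggregate via t-conorm [min(1, a+b)]: 0.53

0.53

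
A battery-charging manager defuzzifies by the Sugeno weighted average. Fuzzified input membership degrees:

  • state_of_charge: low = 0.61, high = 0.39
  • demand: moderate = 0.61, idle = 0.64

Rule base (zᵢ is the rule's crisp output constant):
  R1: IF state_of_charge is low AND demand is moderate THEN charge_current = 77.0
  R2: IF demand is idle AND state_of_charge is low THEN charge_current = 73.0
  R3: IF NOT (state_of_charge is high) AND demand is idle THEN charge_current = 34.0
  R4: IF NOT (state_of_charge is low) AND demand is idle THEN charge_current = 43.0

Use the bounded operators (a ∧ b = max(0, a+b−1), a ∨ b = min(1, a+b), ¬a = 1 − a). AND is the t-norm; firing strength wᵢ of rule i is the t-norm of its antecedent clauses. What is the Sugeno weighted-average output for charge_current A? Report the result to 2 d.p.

59.97

R1 (z=77.0): low=0.61, moderate=0.61; AND[max(0, a+b−1)] → w = 0.22
R2 (z=73.0): idle=0.64, low=0.61; AND[max(0, a+b−1)] → w = 0.25
R3 (z=34.0): ¬high=1−0.39=0.61, idle=0.64; AND[max(0, a+b−1)] → w = 0.25
R4 (z=43.0): ¬low=1−0.61=0.39, idle=0.64; AND[max(0, a+b−1)] → w = 0.03
Weighted average = (0.22·77.0 + 0.25·73.0 + 0.25·34.0 + 0.03·43.0) / (0.22 + 0.25 + 0.25 + 0.03)
  = 44.9800 / 0.7500 = 59.97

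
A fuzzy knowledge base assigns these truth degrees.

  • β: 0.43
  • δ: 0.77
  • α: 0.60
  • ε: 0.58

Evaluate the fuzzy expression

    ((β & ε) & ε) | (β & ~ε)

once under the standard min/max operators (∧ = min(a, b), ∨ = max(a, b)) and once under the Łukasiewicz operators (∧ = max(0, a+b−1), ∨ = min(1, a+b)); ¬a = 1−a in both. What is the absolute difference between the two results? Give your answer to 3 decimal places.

0.430

Under standard min/max:
  β & ε = min(a, b) on (0.43, 0.58) = 0.43
  (β & ε) & ε = min(a, b) on (0.43, 0.58) = 0.43
  ~ε = 1 − 0.58 = 0.42
  β & ~ε = min(a, b) on (0.43, 0.42) = 0.42
  ((β & ε) & ε) | (β & ~ε) = max(a, b) on (0.43, 0.42) = 0.43
  → value = 0.4300
Under Łukasiewicz:
  β & ε = max(0, a+b−1) on (0.43, 0.58) = 0.01
  (β & ε) & ε = max(0, a+b−1) on (0.01, 0.58) = 0.00
  ~ε = 1 − 0.58 = 0.42
  β & ~ε = max(0, a+b−1) on (0.43, 0.42) = 0.00
  ((β & ε) & ε) | (β & ~ε) = min(1, a+b) on (0.00, 0.00) = 0.00
  → value = 0.0000
|0.4300 − 0.0000| = 0.430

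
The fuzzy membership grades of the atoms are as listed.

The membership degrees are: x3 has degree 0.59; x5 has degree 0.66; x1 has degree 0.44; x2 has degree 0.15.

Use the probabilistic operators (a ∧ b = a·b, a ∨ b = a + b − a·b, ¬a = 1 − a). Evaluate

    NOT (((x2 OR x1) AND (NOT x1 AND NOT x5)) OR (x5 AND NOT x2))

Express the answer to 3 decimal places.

0.395

x2 OR x1 = a + b − a·b on (0.1500, 0.4400) = 0.5240
NOT x1 = 1 − 0.4400 = 0.5600
NOT x5 = 1 − 0.6600 = 0.3400
NOT x1 AND NOT x5 = a·b on (0.5600, 0.3400) = 0.1904
(x2 OR x1) AND (NOT x1 AND NOT x5) = a·b on (0.5240, 0.1904) = 0.0998
NOT x2 = 1 − 0.1500 = 0.8500
x5 AND NOT x2 = a·b on (0.6600, 0.8500) = 0.5610
((x2 OR x1) AND (NOT x1 AND NOT x5)) OR (x5 AND NOT x2) = a + b − a·b on (0.0998, 0.5610) = 0.6048
NOT (((x2 OR x1) AND (NOT x1 AND NOT x5)) OR (x5 AND NOT x2)) = 1 − 0.6048 = 0.3952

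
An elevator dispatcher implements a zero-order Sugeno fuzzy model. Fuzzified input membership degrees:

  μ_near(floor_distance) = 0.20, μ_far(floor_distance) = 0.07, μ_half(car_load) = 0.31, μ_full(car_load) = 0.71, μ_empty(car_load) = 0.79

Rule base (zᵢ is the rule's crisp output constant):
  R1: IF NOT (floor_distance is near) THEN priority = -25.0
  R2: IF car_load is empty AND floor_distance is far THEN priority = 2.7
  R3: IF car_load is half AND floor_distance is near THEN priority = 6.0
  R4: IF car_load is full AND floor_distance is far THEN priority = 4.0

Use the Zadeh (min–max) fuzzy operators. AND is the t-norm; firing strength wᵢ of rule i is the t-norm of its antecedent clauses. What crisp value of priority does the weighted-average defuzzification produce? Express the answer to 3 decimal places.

-16.080

R1 (z=-25.0): ¬near=1−0.20=0.80 → w = 0.80
R2 (z=2.7): empty=0.79, far=0.07; AND[min(a, b)] → w = 0.07
R3 (z=6.0): half=0.31, near=0.20; AND[min(a, b)] → w = 0.20
R4 (z=4.0): full=0.71, far=0.07; AND[min(a, b)] → w = 0.07
Weighted average = (0.80·-25.0 + 0.07·2.7 + 0.20·6.0 + 0.07·4.0) / (0.80 + 0.07 + 0.20 + 0.07)
  = -18.3310 / 1.1400 = -16.080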